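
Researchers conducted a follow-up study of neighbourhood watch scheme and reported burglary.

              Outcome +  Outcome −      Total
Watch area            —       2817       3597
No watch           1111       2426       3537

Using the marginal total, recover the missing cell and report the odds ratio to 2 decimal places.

The missing cell is in the exposed row: 3597 − 2817 = 780.
So a = 780, b = 2817, c = 1111, d = 2426.
OR = (a·d)/(b·c) = (780 × 2426) / (2817 × 1111) = 1892280 / 3129687 = 0.60462

0.60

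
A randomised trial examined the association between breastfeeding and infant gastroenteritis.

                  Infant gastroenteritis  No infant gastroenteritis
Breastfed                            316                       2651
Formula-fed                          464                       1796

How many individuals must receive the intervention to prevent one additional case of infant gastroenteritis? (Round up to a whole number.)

Risk in treated group = 316/2967 = 0.10650; risk in control = 464/2260 = 0.20531.
Absolute risk reduction = 0.20531 − 0.10650 = 0.09880
NNT = 1 / ARR = 1 / 0.09880 = 10.121 → round up → 11

11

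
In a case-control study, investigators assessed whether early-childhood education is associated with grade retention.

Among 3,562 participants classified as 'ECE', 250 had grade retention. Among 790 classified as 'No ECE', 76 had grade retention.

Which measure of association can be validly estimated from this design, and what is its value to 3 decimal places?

From the description: a = 250, b = 3312, c = 76, d = 714.
This is a case-control study: participants were sampled on outcome status, so risks in the source population cannot be estimated directly — relative risk is not valid here. The odds ratio is the appropriate measure.
OR = (a·d)/(b·c) = (250 × 714) / (3312 × 76) = 178500 / 251712 = 0.70914

0.709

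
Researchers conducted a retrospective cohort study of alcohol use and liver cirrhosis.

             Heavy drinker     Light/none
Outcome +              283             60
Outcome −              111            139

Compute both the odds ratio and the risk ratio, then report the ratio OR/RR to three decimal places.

2.479

Reading the table with exposure as columns: a = 283 (Heavy drinker, case), b = 111 (Heavy drinker, non-case), c = 60 (Light/none, case), d = 139.
OR = (283·139)/(111·60) = 39337/6660 = 5.90646
Risk in exposed = 283/394 = 0.71827; risk in unexposed = 60/199 = 0.30151; RR = 2.38228
OR/RR = 5.90646 / 2.38228 = 2.47933
The outcome is not rare, so the OR lies further from 1 than the RR.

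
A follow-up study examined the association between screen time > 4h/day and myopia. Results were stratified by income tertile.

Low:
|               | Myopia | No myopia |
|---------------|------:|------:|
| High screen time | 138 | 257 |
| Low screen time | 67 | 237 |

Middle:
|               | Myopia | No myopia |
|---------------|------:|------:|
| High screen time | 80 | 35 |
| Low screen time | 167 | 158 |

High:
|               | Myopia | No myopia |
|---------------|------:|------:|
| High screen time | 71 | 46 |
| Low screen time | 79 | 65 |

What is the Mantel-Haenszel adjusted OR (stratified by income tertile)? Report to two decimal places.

OR_MH = Σ(aᵢdᵢ/nᵢ) / Σ(bᵢcᵢ/nᵢ), where nᵢ is the stratum total.
Stratum 1 (Low): n = 699; a·d/n = 138·237/699 = 46.7897; b·c/n = 257·67/699 = 24.6338
Stratum 2 (Middle): n = 440; a·d/n = 80·158/440 = 28.7273; b·c/n = 35·167/440 = 13.2841
Stratum 3 (High): n = 261; a·d/n = 71·65/261 = 17.6820; b·c/n = 46·79/261 = 13.9234
OR_MH = (46.7897 + 28.7273 + 17.6820) / (24.6338 + 13.2841 + 13.9234) = 93.1990 / 51.8412 = 1.79778

1.80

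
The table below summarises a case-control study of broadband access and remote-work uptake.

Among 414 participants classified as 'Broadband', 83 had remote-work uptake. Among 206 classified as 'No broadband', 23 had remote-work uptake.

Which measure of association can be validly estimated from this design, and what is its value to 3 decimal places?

From the description: a = 83, b = 331, c = 23, d = 183.
This is a case-control study: participants were sampled on outcome status, so risks in the source population cannot be estimated directly — relative risk is not valid here. The odds ratio is the appropriate measure.
OR = (a·d)/(b·c) = (83 × 183) / (331 × 23) = 15189 / 7613 = 1.99514

1.995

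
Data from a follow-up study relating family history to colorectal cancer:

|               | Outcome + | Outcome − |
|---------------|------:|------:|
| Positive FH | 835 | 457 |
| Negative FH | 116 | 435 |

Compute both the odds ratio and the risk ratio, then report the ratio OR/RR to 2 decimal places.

2.23

Cells: a = 835, b = 457, c = 116, d = 435.
OR = (835·435)/(457·116) = 363225/53012 = 6.85175
Risk in exposed = 835/1292 = 0.64628; risk in unexposed = 116/551 = 0.21053; RR = 3.06985
OR/RR = 6.85175 / 3.06985 = 2.23195
The outcome is not rare, so the OR lies further from 1 than the RR.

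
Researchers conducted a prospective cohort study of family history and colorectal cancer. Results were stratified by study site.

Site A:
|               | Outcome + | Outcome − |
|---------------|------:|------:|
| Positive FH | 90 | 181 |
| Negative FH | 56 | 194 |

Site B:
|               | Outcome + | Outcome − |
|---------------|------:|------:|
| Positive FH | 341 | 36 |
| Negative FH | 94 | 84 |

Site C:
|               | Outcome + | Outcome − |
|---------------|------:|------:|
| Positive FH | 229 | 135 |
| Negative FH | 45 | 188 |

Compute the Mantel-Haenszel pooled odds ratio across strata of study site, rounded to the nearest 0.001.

4.401

OR_MH = Σ(aᵢdᵢ/nᵢ) / Σ(bᵢcᵢ/nᵢ), where nᵢ is the stratum total.
Stratum 1 (Site A): n = 521; a·d/n = 90·194/521 = 33.5125; b·c/n = 181·56/521 = 19.4549
Stratum 2 (Site B): n = 555; a·d/n = 341·84/555 = 51.6108; b·c/n = 36·94/555 = 6.0973
Stratum 3 (Site C): n = 597; a·d/n = 229·188/597 = 72.1139; b·c/n = 135·45/597 = 10.1759
OR_MH = (33.5125 + 51.6108 + 72.1139) / (19.4549 + 6.0973 + 10.1759) = 157.2372 / 35.7281 = 4.40094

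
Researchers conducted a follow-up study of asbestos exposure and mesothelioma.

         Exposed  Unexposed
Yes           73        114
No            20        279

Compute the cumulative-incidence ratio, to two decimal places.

Reading the table with exposure as columns: a = 73 (Exposed, case), b = 20 (Exposed, non-case), c = 114 (Unexposed, case), d = 279.
Risk in exposed = 73/93 = 0.78495; risk in unexposed = 114/393 = 0.29008.
RR = 0.78495 / 0.29008 = 2.70600
The risk among the exposed is 2.71 times that among the unexposed.

2.71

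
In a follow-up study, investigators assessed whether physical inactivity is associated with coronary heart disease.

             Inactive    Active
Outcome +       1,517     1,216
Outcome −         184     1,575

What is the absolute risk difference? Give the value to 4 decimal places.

Reading the table with exposure as columns: a = 1517 (Inactive, case), b = 184 (Inactive, non-case), c = 1216 (Active, case), d = 1575.
Risk in exposed = 1517/1701 = 0.891828; risk in unexposed = 1216/2791 = 0.435686.
Risk difference = 0.891828 − 0.435686 = 0.456142

0.4561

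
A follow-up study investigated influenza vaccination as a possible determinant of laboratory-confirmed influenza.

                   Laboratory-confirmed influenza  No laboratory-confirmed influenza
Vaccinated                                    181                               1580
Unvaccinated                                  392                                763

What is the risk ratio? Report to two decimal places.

0.30

Cells: a = 181, b = 1580, c = 392, d = 763.
Risk in exposed = 181/1761 = 0.10278; risk in unexposed = 392/1155 = 0.33939.
RR = 0.10278 / 0.33939 = 0.30284
The risk is 70% lower among the exposed than among the unexposed.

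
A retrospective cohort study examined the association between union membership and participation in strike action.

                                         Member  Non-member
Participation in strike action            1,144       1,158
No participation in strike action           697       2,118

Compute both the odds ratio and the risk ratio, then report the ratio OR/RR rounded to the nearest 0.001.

Reading the table with exposure as columns: a = 1144 (Member, case), b = 697 (Member, non-case), c = 1158 (Non-member, case), d = 2118.
OR = (1144·2118)/(697·1158) = 2422992/807126 = 3.00200
Risk in exposed = 1144/1841 = 0.62140; risk in unexposed = 1158/3276 = 0.35348; RR = 1.75795
OR/RR = 3.00200 / 1.75795 = 1.70767
The outcome is not rare, so the OR lies further from 1 than the RR.

1.708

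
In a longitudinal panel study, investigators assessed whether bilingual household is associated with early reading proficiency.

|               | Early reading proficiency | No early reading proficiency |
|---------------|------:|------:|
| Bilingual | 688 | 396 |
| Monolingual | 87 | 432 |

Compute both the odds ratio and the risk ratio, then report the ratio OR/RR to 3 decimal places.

2.279

Cells: a = 688, b = 396, c = 87, d = 432.
OR = (688·432)/(396·87) = 297216/34452 = 8.62696
Risk in exposed = 688/1084 = 0.63469; risk in unexposed = 87/519 = 0.16763; RR = 3.78623
OR/RR = 8.62696 / 3.78623 = 2.27851
The outcome is not rare, so the OR lies further from 1 than the RR.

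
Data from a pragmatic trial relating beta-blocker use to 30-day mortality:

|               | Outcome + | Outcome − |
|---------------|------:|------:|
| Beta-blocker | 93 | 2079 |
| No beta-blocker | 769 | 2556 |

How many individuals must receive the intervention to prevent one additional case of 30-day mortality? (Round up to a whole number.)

6

Risk in treated group = 93/2172 = 0.04282; risk in control = 769/3325 = 0.23128.
Absolute risk reduction = 0.23128 − 0.04282 = 0.18846
NNT = 1 / ARR = 1 / 0.18846 = 5.306 → round up → 6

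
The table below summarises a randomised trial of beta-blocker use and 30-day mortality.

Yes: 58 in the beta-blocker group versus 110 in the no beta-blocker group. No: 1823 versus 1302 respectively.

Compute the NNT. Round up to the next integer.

Risk in treated group = 58/1881 = 0.03083; risk in control = 110/1412 = 0.07790.
Absolute risk reduction = 0.07790 − 0.03083 = 0.04707
NNT = 1 / ARR = 1 / 0.04707 = 21.245 → round up → 22

22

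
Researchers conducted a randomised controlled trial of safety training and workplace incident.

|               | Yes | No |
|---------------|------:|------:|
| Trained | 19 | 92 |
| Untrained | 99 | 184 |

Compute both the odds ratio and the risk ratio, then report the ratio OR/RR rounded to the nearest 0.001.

Cells: a = 19, b = 92, c = 99, d = 184.
OR = (19·184)/(92·99) = 3496/9108 = 0.38384
Risk in exposed = 19/111 = 0.17117; risk in unexposed = 99/283 = 0.34982; RR = 0.48931
OR/RR = 0.38384 / 0.48931 = 0.78445
The outcome is not rare, so the OR lies further from 1 than the RR.

0.784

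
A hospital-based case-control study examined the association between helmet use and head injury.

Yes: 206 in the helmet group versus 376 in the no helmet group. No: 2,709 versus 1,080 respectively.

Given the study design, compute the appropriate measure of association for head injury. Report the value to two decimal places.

From the description: a = 206, b = 2709, c = 376, d = 1080.
This is a hospital-based case-control study: participants were sampled on outcome status, so risks in the source population cannot be estimated directly — relative risk is not valid here. The odds ratio is the appropriate measure.
OR = (a·d)/(b·c) = (206 × 1080) / (2709 × 376) = 222480 / 1018584 = 0.21842

0.22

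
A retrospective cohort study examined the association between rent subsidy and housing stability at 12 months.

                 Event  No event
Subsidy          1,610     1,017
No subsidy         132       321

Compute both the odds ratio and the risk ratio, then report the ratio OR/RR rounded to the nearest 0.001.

1.830

Cells: a = 1610, b = 1017, c = 132, d = 321.
OR = (1610·321)/(1017·132) = 516810/134244 = 3.84978
Risk in exposed = 1610/2627 = 0.61287; risk in unexposed = 132/453 = 0.29139; RR = 2.10325
OR/RR = 3.84978 / 2.10325 = 1.83040
The outcome is not rare, so the OR lies further from 1 than the RR.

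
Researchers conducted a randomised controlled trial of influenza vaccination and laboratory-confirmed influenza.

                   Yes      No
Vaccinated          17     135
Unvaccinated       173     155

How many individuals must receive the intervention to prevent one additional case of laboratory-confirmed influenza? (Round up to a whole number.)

Risk in treated group = 17/152 = 0.11184; risk in control = 173/328 = 0.52744.
Absolute risk reduction = 0.52744 − 0.11184 = 0.41560
NNT = 1 / ARR = 1 / 0.41560 = 2.406 → round up → 3

3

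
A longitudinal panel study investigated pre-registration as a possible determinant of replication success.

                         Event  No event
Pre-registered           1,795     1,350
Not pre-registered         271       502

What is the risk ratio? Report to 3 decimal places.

1.628

Cells: a = 1795, b = 1350, c = 271, d = 502.
Risk in exposed = 1795/3145 = 0.57075; risk in unexposed = 271/773 = 0.35058.
RR = 0.57075 / 0.35058 = 1.62800
The risk among the exposed is 1.63 times that among the unexposed.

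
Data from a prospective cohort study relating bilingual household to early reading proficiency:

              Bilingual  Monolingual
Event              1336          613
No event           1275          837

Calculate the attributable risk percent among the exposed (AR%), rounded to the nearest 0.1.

17.4

Reading the table with exposure as columns: a = 1336 (Bilingual, case), b = 1275 (Bilingual, non-case), c = 613 (Monolingual, case), d = 837.
Risk in exposed = 1336/2611 = 0.51168; risk in unexposed = 613/1450 = 0.42276.
RR = 0.51168/0.42276 = 1.21034
AR% = (RR − 1)/RR × 100 = (1.21034 − 1)/1.21034 × 100 = 17.3785%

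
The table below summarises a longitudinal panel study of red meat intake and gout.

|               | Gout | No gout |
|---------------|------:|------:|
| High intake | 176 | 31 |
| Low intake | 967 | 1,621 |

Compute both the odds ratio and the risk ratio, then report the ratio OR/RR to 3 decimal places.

Cells: a = 176, b = 31, c = 967, d = 1621.
OR = (176·1621)/(31·967) = 285296/29977 = 9.51716
Risk in exposed = 176/207 = 0.85024; risk in unexposed = 967/2588 = 0.37365; RR = 2.27552
OR/RR = 9.51716 / 2.27552 = 4.18242
The outcome is not rare, so the OR lies further from 1 than the RR.

4.182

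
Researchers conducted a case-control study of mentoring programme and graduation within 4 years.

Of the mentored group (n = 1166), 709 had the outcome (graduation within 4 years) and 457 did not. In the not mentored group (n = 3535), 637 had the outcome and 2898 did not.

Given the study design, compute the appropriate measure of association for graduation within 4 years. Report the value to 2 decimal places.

From the description: a = 709, b = 457, c = 637, d = 2898.
This is a case-control study: participants were sampled on outcome status, so risks in the source population cannot be estimated directly — relative risk is not valid here. The odds ratio is the appropriate measure.
OR = (a·d)/(b·c) = (709 × 2898) / (457 × 637) = 2054682 / 291109 = 7.05812

7.06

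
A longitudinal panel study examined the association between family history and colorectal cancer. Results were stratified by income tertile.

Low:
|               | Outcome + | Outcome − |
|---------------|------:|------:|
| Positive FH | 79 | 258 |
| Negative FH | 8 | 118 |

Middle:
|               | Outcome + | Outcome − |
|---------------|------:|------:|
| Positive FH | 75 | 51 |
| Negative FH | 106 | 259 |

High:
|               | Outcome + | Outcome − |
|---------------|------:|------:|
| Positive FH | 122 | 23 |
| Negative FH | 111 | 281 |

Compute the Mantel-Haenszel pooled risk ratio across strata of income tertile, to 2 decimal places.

2.64

RR_MH = Σ(aᵢ·n₀ᵢ/nᵢ) / Σ(cᵢ·n₁ᵢ/nᵢ), with n₁ᵢ = aᵢ+bᵢ (exposed), n₀ᵢ = cᵢ+dᵢ (unexposed), nᵢ = n₁ᵢ+n₀ᵢ.
Stratum 1 (Low): n₁ = 337, n₀ = 126, n = 463; a·n₀/n = 79·126/463 = 21.4989; c·n₁/n = 8·337/463 = 5.8229
Stratum 2 (Middle): n₁ = 126, n₀ = 365, n = 491; a·n₀/n = 75·365/491 = 55.7536; c·n₁/n = 106·126/491 = 27.2016
Stratum 3 (High): n₁ = 145, n₀ = 392, n = 537; a·n₀/n = 122·392/537 = 89.0577; c·n₁/n = 111·145/537 = 29.9721
RR_MH = (21.4989 + 55.7536 + 89.0577) / (5.8229 + 27.2016 + 29.9721) = 166.3102 / 62.9966 = 2.63999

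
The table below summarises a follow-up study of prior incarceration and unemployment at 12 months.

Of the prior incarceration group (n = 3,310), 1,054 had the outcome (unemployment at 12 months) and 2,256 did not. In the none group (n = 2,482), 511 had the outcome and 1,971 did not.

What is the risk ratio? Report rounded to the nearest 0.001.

From the description: a = 1054, b = 2256, c = 511, d = 1971.
Risk in exposed = 1054/3310 = 0.31843; risk in unexposed = 511/2482 = 0.20588.
RR = 0.31843 / 0.20588 = 1.54666
The risk among the exposed is 1.55 times that among the unexposed.

1.547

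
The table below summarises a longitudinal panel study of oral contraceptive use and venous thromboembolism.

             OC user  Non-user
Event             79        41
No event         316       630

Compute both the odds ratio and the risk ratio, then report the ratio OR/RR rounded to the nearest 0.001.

1.174

Reading the table with exposure as columns: a = 79 (OC user, case), b = 316 (OC user, non-case), c = 41 (Non-user, case), d = 630.
OR = (79·630)/(316·41) = 49770/12956 = 3.84146
Risk in exposed = 79/395 = 0.20000; risk in unexposed = 41/671 = 0.06110; RR = 3.27317
OR/RR = 3.84146 / 3.27317 = 1.17362
The outcome is not rare, so the OR lies further from 1 than the RR.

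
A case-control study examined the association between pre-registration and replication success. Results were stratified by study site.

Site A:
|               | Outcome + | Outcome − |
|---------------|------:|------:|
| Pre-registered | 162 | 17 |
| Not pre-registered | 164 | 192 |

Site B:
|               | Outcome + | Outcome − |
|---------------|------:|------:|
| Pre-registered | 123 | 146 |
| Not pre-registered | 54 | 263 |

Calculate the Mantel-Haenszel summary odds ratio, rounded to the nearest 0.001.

OR_MH = Σ(aᵢdᵢ/nᵢ) / Σ(bᵢcᵢ/nᵢ), where nᵢ is the stratum total.
Stratum 1 (Site A): n = 535; a·d/n = 162·192/535 = 58.1383; b·c/n = 17·164/535 = 5.2112
Stratum 2 (Site B): n = 586; a·d/n = 123·263/586 = 55.2031; b·c/n = 146·54/586 = 13.4539
OR_MH = (58.1383 + 55.2031) / (5.2112 + 13.4539) = 113.3414 / 18.6651 = 6.07236

6.072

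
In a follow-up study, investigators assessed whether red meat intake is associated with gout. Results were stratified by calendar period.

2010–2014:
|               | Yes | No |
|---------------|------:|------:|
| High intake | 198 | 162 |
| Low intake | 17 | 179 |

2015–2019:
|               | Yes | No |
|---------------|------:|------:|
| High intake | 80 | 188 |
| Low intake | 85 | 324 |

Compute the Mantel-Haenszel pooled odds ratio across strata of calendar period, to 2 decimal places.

3.57

OR_MH = Σ(aᵢdᵢ/nᵢ) / Σ(bᵢcᵢ/nᵢ), where nᵢ is the stratum total.
Stratum 1 (2010–2014): n = 556; a·d/n = 198·179/556 = 63.7446; b·c/n = 162·17/556 = 4.9532
Stratum 2 (2015–2019): n = 677; a·d/n = 80·324/677 = 38.2866; b·c/n = 188·85/677 = 23.6041
OR_MH = (63.7446 + 38.2866) / (4.9532 + 23.6041) = 102.0312 / 28.5574 = 3.57285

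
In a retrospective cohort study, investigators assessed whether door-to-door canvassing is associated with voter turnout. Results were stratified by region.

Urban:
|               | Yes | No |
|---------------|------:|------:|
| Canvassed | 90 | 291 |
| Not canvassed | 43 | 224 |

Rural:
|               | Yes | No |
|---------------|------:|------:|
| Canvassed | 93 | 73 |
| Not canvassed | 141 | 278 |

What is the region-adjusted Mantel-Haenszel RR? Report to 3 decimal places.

RR_MH = Σ(aᵢ·n₀ᵢ/nᵢ) / Σ(cᵢ·n₁ᵢ/nᵢ), with n₁ᵢ = aᵢ+bᵢ (exposed), n₀ᵢ = cᵢ+dᵢ (unexposed), nᵢ = n₁ᵢ+n₀ᵢ.
Stratum 1 (Urban): n₁ = 381, n₀ = 267, n = 648; a·n₀/n = 90·267/648 = 37.0833; c·n₁/n = 43·381/648 = 25.2824
Stratum 2 (Rural): n₁ = 166, n₀ = 419, n = 585; a·n₀/n = 93·419/585 = 66.6103; c·n₁/n = 141·166/585 = 40.0103
RR_MH = (37.0833 + 66.6103) / (25.2824 + 40.0103) = 103.6936 / 65.2927 = 1.58814

1.588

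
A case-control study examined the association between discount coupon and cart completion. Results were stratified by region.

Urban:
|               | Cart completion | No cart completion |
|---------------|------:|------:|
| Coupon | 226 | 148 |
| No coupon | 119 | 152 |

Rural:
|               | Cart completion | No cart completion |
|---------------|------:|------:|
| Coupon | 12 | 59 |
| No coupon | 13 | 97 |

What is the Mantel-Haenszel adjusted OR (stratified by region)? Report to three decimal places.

OR_MH = Σ(aᵢdᵢ/nᵢ) / Σ(bᵢcᵢ/nᵢ), where nᵢ is the stratum total.
Stratum 1 (Urban): n = 645; a·d/n = 226·152/645 = 53.2589; b·c/n = 148·119/645 = 27.3054
Stratum 2 (Rural): n = 181; a·d/n = 12·97/181 = 6.4309; b·c/n = 59·13/181 = 4.2376
OR_MH = (53.2589 + 6.4309) / (27.3054 + 4.2376) = 59.6899 / 31.5430 = 1.89233

1.892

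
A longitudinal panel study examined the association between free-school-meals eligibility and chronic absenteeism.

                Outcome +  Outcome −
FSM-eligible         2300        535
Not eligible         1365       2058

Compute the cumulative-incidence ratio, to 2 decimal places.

2.03

Cells: a = 2300, b = 535, c = 1365, d = 2058.
Risk in exposed = 2300/2835 = 0.81129; risk in unexposed = 1365/3423 = 0.39877.
RR = 0.81129 / 0.39877 = 2.03446
The risk among the exposed is 2.03 times that among the unexposed.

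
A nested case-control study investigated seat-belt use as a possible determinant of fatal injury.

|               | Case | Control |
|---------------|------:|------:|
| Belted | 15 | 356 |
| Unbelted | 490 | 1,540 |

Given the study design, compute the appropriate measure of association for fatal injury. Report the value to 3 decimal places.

0.132

Cells: a = 15, b = 356, c = 490, d = 1540.
This is a nested case-control study: participants were sampled on outcome status, so risks in the source population cannot be estimated directly — relative risk is not valid here. The odds ratio is the appropriate measure.
OR = (a·d)/(b·c) = (15 × 1540) / (356 × 490) = 23100 / 174440 = 0.13242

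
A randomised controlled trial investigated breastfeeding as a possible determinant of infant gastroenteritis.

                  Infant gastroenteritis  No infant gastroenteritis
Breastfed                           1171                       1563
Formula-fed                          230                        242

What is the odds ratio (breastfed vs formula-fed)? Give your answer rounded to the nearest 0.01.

0.79

Cells: a = 1171, b = 1563, c = 230, d = 242.
OR = (a·d)/(b·c) = (1171 × 242) / (1563 × 230) = 283382 / 359490 = 0.78829
Exposure is associated with lower odds of infant gastroenteritis (OR = 0.79 < 1).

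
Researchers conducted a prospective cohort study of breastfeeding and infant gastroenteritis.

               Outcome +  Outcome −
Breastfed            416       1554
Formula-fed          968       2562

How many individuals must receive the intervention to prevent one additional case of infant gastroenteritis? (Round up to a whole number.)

Risk in treated group = 416/1970 = 0.21117; risk in control = 968/3530 = 0.27422.
Absolute risk reduction = 0.27422 − 0.21117 = 0.06305
NNT = 1 / ARR = 1 / 0.06305 = 15.860 → round up → 16

16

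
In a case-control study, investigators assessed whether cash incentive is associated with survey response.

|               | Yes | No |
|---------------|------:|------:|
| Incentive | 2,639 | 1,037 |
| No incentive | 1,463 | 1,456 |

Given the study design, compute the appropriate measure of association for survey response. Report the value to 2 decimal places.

Cells: a = 2639, b = 1037, c = 1463, d = 1456.
This is a case-control study: participants were sampled on outcome status, so risks in the source population cannot be estimated directly — relative risk is not valid here. The odds ratio is the appropriate measure.
OR = (a·d)/(b·c) = (2639 × 1456) / (1037 × 1463) = 3842384 / 1517131 = 2.53266

2.53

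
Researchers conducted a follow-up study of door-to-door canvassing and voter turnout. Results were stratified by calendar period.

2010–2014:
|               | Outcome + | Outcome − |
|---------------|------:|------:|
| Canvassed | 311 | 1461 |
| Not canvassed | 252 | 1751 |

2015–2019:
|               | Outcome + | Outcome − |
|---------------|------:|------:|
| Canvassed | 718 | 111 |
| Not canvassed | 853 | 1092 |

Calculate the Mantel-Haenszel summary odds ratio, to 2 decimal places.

OR_MH = Σ(aᵢdᵢ/nᵢ) / Σ(bᵢcᵢ/nᵢ), where nᵢ is the stratum total.
Stratum 1 (2010–2014): n = 3775; a·d/n = 311·1751/3775 = 144.2546; b·c/n = 1461·252/3775 = 97.5290
Stratum 2 (2015–2019): n = 2774; a·d/n = 718·1092/2774 = 282.6446; b·c/n = 111·853/2774 = 34.1323
OR_MH = (144.2546 + 282.6446) / (97.5290 + 34.1323) = 426.8991 / 131.6613 = 3.24240

3.24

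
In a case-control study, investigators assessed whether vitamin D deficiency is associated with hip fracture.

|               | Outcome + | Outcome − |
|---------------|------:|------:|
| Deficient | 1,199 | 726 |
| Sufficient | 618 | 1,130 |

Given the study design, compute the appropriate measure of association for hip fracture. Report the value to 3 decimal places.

Cells: a = 1199, b = 726, c = 618, d = 1130.
This is a case-control study: participants were sampled on outcome status, so risks in the source population cannot be estimated directly — relative risk is not valid here. The odds ratio is the appropriate measure.
OR = (a·d)/(b·c) = (1199 × 1130) / (726 × 618) = 1354870 / 448668 = 3.01976

3.020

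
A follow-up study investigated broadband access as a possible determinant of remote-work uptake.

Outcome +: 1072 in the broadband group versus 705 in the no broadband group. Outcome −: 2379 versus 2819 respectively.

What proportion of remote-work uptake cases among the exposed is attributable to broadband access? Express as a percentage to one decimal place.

From the description: a = 1072, b = 2379, c = 705, d = 2819.
Risk in exposed = 1072/3451 = 0.31063; risk in unexposed = 705/3524 = 0.20006.
RR = 0.31063/0.20006 = 1.55273
AR% = (RR − 1)/RR × 100 = (1.55273 − 1)/1.55273 × 100 = 35.5974%

35.6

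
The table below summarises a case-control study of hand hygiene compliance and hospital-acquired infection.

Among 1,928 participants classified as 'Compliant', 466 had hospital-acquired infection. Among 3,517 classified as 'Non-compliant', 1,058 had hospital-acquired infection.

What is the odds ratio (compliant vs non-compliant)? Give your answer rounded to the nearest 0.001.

From the description: a = 466, b = 1462, c = 1058, d = 2459.
OR = (a·d)/(b·c) = (466 × 2459) / (1462 × 1058) = 1145894 / 1546796 = 0.74082
Exposure is associated with lower odds of hospital-acquired infection (OR = 0.74 < 1).

0.741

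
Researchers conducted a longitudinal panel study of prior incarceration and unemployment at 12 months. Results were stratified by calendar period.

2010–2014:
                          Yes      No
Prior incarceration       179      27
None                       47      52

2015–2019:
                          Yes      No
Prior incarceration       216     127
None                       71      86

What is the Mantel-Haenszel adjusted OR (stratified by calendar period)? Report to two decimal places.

3.05

OR_MH = Σ(aᵢdᵢ/nᵢ) / Σ(bᵢcᵢ/nᵢ), where nᵢ is the stratum total.
Stratum 1 (2010–2014): n = 305; a·d/n = 179·52/305 = 30.5180; b·c/n = 27·47/305 = 4.1607
Stratum 2 (2015–2019): n = 500; a·d/n = 216·86/500 = 37.1520; b·c/n = 127·71/500 = 18.0340
OR_MH = (30.5180 + 37.1520) / (4.1607 + 18.0340) = 67.6700 / 22.1947 = 3.04893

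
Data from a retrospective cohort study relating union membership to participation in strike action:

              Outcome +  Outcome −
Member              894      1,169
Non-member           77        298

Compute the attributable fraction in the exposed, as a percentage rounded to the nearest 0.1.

52.6

Cells: a = 894, b = 1169, c = 77, d = 298.
Risk in exposed = 894/2063 = 0.43335; risk in unexposed = 77/375 = 0.20533.
RR = 0.43335/0.20533 = 2.11047
AR% = (RR − 1)/RR × 100 = (2.11047 − 1)/2.11047 × 100 = 52.6172%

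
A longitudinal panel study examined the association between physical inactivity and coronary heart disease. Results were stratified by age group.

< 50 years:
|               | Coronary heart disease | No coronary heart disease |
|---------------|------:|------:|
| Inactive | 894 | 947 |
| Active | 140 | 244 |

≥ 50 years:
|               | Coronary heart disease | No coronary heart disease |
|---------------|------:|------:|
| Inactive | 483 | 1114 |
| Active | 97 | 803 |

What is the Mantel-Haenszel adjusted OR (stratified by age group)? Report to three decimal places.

OR_MH = Σ(aᵢdᵢ/nᵢ) / Σ(bᵢcᵢ/nᵢ), where nᵢ is the stratum total.
Stratum 1 (< 50 years): n = 2225; a·d/n = 894·244/2225 = 98.0387; b·c/n = 947·140/2225 = 59.5865
Stratum 2 (≥ 50 years): n = 2497; a·d/n = 483·803/2497 = 155.3260; b·c/n = 1114·97/2497 = 43.2751
OR_MH = (98.0387 + 155.3260) / (59.5865 + 43.2751) = 253.3646 / 102.8616 = 2.46316

2.463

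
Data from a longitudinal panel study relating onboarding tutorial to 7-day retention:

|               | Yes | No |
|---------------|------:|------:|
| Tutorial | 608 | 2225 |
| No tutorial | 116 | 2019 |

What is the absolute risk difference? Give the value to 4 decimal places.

Cells: a = 608, b = 2225, c = 116, d = 2019.
Risk in exposed = 608/2833 = 0.214613; risk in unexposed = 116/2135 = 0.054333.
Risk difference = 0.214613 − 0.054333 = 0.160281

0.1603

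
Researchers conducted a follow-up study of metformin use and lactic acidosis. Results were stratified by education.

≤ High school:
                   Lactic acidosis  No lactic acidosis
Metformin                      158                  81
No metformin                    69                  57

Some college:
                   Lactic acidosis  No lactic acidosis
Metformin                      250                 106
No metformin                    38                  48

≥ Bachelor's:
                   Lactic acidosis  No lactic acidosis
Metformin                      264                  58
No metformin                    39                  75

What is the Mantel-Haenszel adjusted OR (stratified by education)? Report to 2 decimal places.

OR_MH = Σ(aᵢdᵢ/nᵢ) / Σ(bᵢcᵢ/nᵢ), where nᵢ is the stratum total.
Stratum 1 (≤ High school): n = 365; a·d/n = 158·57/365 = 24.6740; b·c/n = 81·69/365 = 15.3123
Stratum 2 (Some college): n = 442; a·d/n = 250·48/442 = 27.1493; b·c/n = 106·38/442 = 9.1131
Stratum 3 (≥ Bachelor's): n = 436; a·d/n = 264·75/436 = 45.4128; b·c/n = 58·39/436 = 5.1881
OR_MH = (24.6740 + 27.1493 + 45.4128) / (15.3123 + 9.1131 + 5.1881) = 97.2361 / 29.6135 = 3.28350

3.28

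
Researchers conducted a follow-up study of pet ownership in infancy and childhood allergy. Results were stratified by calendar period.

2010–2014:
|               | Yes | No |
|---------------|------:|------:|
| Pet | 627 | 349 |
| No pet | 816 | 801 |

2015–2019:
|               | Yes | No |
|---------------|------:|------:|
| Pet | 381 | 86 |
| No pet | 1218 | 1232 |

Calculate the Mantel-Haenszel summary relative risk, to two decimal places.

1.42

RR_MH = Σ(aᵢ·n₀ᵢ/nᵢ) / Σ(cᵢ·n₁ᵢ/nᵢ), with n₁ᵢ = aᵢ+bᵢ (exposed), n₀ᵢ = cᵢ+dᵢ (unexposed), nᵢ = n₁ᵢ+n₀ᵢ.
Stratum 1 (2010–2014): n₁ = 976, n₀ = 1617, n = 2593; a·n₀/n = 627·1617/2593 = 390.9985; c·n₁/n = 816·976/2593 = 307.1408
Stratum 2 (2015–2019): n₁ = 467, n₀ = 2450, n = 2917; a·n₀/n = 381·2450/2917 = 320.0034; c·n₁/n = 1218·467/2917 = 194.9969
RR_MH = (390.9985 + 320.0034) / (307.1408 + 194.9969) = 711.0019 / 502.1377 = 1.41595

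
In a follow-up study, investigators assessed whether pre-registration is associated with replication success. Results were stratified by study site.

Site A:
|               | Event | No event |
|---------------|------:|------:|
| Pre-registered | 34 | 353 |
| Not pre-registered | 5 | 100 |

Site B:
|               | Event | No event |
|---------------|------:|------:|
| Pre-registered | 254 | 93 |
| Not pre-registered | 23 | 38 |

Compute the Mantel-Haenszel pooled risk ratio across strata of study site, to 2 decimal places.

RR_MH = Σ(aᵢ·n₀ᵢ/nᵢ) / Σ(cᵢ·n₁ᵢ/nᵢ), with n₁ᵢ = aᵢ+bᵢ (exposed), n₀ᵢ = cᵢ+dᵢ (unexposed), nᵢ = n₁ᵢ+n₀ᵢ.
Stratum 1 (Site A): n₁ = 387, n₀ = 105, n = 492; a·n₀/n = 34·105/492 = 7.2561; c·n₁/n = 5·387/492 = 3.9329
Stratum 2 (Site B): n₁ = 347, n₀ = 61, n = 408; a·n₀/n = 254·61/408 = 37.9755; c·n₁/n = 23·347/408 = 19.5613
RR_MH = (7.2561 + 37.9755) / (3.9329 + 19.5613) = 45.2316 / 23.4942 = 1.92522

1.93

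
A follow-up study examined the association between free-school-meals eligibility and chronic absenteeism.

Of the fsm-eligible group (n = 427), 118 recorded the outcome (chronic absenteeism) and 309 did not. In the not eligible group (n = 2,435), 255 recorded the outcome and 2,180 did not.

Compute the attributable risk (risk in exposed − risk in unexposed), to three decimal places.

0.172

From the description: a = 118, b = 309, c = 255, d = 2180.
Risk in exposed = 118/427 = 0.276347; risk in unexposed = 255/2435 = 0.104723.
Risk difference = 0.276347 − 0.104723 = 0.171624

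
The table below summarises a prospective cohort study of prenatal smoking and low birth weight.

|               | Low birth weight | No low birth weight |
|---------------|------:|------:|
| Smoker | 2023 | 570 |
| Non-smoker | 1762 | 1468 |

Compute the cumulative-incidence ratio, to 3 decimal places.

Cells: a = 2023, b = 570, c = 1762, d = 1468.
Risk in exposed = 2023/2593 = 0.78018; risk in unexposed = 1762/3230 = 0.54551.
RR = 0.78018 / 0.54551 = 1.43018
The risk among the exposed is 1.43 times that among the unexposed.

1.430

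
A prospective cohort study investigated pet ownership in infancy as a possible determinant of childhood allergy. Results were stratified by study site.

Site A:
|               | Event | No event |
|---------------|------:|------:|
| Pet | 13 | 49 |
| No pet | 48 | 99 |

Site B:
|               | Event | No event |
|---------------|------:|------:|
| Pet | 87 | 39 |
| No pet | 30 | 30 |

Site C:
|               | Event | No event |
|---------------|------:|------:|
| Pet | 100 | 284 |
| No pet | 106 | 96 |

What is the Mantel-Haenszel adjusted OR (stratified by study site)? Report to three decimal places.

OR_MH = Σ(aᵢdᵢ/nᵢ) / Σ(bᵢcᵢ/nᵢ), where nᵢ is the stratum total.
Stratum 1 (Site A): n = 209; a·d/n = 13·99/209 = 6.1579; b·c/n = 49·48/209 = 11.2536
Stratum 2 (Site B): n = 186; a·d/n = 87·30/186 = 14.0323; b·c/n = 39·30/186 = 6.2903
Stratum 3 (Site C): n = 586; a·d/n = 100·96/586 = 16.3823; b·c/n = 284·106/586 = 51.3720
OR_MH = (6.1579 + 14.0323 + 16.3823) / (11.2536 + 6.2903 + 51.3720) = 36.5724 / 68.9159 = 0.53068

0.531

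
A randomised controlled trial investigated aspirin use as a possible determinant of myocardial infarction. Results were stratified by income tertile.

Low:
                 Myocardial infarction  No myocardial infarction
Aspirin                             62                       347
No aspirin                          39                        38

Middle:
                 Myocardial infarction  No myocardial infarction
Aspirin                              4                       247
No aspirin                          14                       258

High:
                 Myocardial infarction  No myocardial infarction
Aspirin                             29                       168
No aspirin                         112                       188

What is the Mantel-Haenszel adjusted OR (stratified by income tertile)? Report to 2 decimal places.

0.25

OR_MH = Σ(aᵢdᵢ/nᵢ) / Σ(bᵢcᵢ/nᵢ), where nᵢ is the stratum total.
Stratum 1 (Low): n = 486; a·d/n = 62·38/486 = 4.8477; b·c/n = 347·39/486 = 27.8457
Stratum 2 (Middle): n = 523; a·d/n = 4·258/523 = 1.9732; b·c/n = 247·14/523 = 6.6119
Stratum 3 (High): n = 497; a·d/n = 29·188/497 = 10.9698; b·c/n = 168·112/497 = 37.8592
OR_MH = (4.8477 + 1.9732 + 10.9698) / (27.8457 + 6.6119 + 37.8592) = 17.7908 / 72.3167 = 0.24601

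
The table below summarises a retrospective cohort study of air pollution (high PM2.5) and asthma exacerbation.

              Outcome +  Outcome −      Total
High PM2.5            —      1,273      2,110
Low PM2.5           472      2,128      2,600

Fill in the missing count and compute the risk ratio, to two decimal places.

2.19

The missing cell is in the exposed row: 2110 − 1273 = 837.
So a = 837, b = 1273, c = 472, d = 2128.
RR = [a/(a+b)] / [c/(c+d)] = (837/2110) / (472/2600) = 0.39668/0.18154 = 2.18512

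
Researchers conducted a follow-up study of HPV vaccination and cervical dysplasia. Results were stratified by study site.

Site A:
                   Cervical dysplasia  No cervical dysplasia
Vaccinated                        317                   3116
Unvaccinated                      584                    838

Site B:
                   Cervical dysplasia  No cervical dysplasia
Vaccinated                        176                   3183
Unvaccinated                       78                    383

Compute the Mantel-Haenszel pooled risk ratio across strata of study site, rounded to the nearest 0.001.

0.237

RR_MH = Σ(aᵢ·n₀ᵢ/nᵢ) / Σ(cᵢ·n₁ᵢ/nᵢ), with n₁ᵢ = aᵢ+bᵢ (exposed), n₀ᵢ = cᵢ+dᵢ (unexposed), nᵢ = n₁ᵢ+n₀ᵢ.
Stratum 1 (Site A): n₁ = 3433, n₀ = 1422, n = 4855; a·n₀/n = 317·1422/4855 = 92.8474; c·n₁/n = 584·3433/4855 = 412.9499
Stratum 2 (Site B): n₁ = 3359, n₀ = 461, n = 3820; a·n₀/n = 176·461/3820 = 21.2398; c·n₁/n = 78·3359/3820 = 68.5869
RR_MH = (92.8474 + 21.2398) / (412.9499 + 68.5869) = 114.0872 / 481.5369 = 0.23692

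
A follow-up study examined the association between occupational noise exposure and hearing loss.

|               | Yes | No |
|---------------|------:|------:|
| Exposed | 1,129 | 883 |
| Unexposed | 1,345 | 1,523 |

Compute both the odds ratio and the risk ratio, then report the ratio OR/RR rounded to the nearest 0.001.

Cells: a = 1129, b = 883, c = 1345, d = 1523.
OR = (1129·1523)/(883·1345) = 1719467/1187635 = 1.44781
Risk in exposed = 1129/2012 = 0.56113; risk in unexposed = 1345/2868 = 0.46897; RR = 1.19653
OR/RR = 1.44781 / 1.19653 = 1.21001
The outcome is not rare, so the OR lies further from 1 than the RR.

1.210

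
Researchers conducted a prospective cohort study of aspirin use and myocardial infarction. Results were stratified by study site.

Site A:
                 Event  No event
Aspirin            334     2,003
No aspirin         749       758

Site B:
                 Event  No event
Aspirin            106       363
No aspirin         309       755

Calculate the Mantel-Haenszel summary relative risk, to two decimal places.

RR_MH = Σ(aᵢ·n₀ᵢ/nᵢ) / Σ(cᵢ·n₁ᵢ/nᵢ), with n₁ᵢ = aᵢ+bᵢ (exposed), n₀ᵢ = cᵢ+dᵢ (unexposed), nᵢ = n₁ᵢ+n₀ᵢ.
Stratum 1 (Site A): n₁ = 2337, n₀ = 1507, n = 3844; a·n₀/n = 334·1507/3844 = 130.9412; c·n₁/n = 749·2337/3844 = 455.3624
Stratum 2 (Site B): n₁ = 469, n₀ = 1064, n = 1533; a·n₀/n = 106·1064/1533 = 73.5708; c·n₁/n = 309·469/1533 = 94.5342
RR_MH = (130.9412 + 73.5708) / (455.3624 + 94.5342) = 204.5120 / 549.8966 = 0.37191

0.37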